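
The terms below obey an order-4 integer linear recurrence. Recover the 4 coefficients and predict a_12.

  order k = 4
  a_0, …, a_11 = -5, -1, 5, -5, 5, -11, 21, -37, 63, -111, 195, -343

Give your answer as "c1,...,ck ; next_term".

-1,1,0,1 ; 601

  a_4 = -1·-5 + 1·5 + 0·-1 + 1·-5 = 5
  a_5 = -1·5 + 1·-5 + 0·5 + 1·-1 = -11
  a_6 = -1·-11 + 1·5 + 0·-5 + 1·5 = 21
  a_7 = -1·21 + 1·-11 + 0·5 + 1·-5 = -37
  a_8 = -1·-37 + 1·21 + 0·-11 + 1·5 = 63
  a_9 = -1·63 + 1·-37 + 0·21 + 1·-11 = -111
  a_10 = -1·-111 + 1·63 + 0·-37 + 1·21 = 195
  a_11 = -1·195 + 1·-111 + 0·63 + 1·-37 = -343
  a_12 = -1·-343 + 1·195 + 0·-111 + 1·63 = 601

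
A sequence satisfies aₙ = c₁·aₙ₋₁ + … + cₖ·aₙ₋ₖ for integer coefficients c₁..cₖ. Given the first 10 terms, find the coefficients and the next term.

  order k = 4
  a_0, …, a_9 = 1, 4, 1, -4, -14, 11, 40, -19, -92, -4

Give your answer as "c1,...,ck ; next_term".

  a_4 = -1·-4 + -3·1 + -3·4 + -3·1 = -14
  a_5 = -1·-14 + -3·-4 + -3·1 + -3·4 = 11
  a_6 = -1·11 + -3·-14 + -3·-4 + -3·1 = 40
  a_7 = -1·40 + -3·11 + -3·-14 + -3·-4 = -19
  a_8 = -1·-19 + -3·40 + -3·11 + -3·-14 = -92
  a_9 = -1·-92 + -3·-19 + -3·40 + -3·11 = -4
  a_10 = -1·-4 + -3·-92 + -3·-19 + -3·40 = 217

-1,-3,-3,-3 ; 217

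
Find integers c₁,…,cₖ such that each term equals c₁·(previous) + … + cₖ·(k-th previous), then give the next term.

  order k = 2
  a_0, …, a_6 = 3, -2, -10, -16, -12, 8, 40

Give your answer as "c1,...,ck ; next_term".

2,-2 ; 64

  a_2 = 2·-2 + -2·3 = -10
  a_3 = 2·-10 + -2·-2 = -16
  a_4 = 2·-16 + -2·-10 = -12
  a_5 = 2·-12 + -2·-16 = 8
  a_6 = 2·8 + -2·-12 = 40
  a_7 = 2·40 + -2·8 = 64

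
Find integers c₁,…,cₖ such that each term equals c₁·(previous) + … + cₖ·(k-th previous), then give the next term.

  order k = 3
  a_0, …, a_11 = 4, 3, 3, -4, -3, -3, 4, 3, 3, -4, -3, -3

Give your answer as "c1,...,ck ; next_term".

0,0,-1 ; 4

  a_3 = 0·3 + 0·3 + -1·4 = -4
  a_4 = 0·-4 + 0·3 + -1·3 = -3
  a_5 = 0·-3 + 0·-4 + -1·3 = -3
  a_6 = 0·-3 + 0·-3 + -1·-4 = 4
  a_7 = 0·4 + 0·-3 + -1·-3 = 3
  a_8 = 0·3 + 0·4 + -1·-3 = 3
  a_9 = 0·3 + 0·3 + -1·4 = -4
  a_10 = 0·-4 + 0·3 + -1·3 = -3
  a_11 = 0·-3 + 0·-4 + -1·3 = -3
  a_12 = 0·-3 + 0·-3 + -1·-4 = 4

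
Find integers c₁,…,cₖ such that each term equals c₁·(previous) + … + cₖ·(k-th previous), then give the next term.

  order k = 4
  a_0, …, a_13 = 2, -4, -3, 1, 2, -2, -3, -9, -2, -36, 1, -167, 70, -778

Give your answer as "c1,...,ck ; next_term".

0,4,-2,3 ; 617

  a_4 = 0·1 + 4·-3 + -2·-4 + 3·2 = 2
  a_5 = 0·2 + 4·1 + -2·-3 + 3·-4 = -2
  a_6 = 0·-2 + 4·2 + -2·1 + 3·-3 = -3
  a_7 = 0·-3 + 4·-2 + -2·2 + 3·1 = -9
  a_8 = 0·-9 + 4·-3 + -2·-2 + 3·2 = -2
  a_9 = 0·-2 + 4·-9 + -2·-3 + 3·-2 = -36
  a_10 = 0·-36 + 4·-2 + -2·-9 + 3·-3 = 1
  a_11 = 0·1 + 4·-36 + -2·-2 + 3·-9 = -167
  a_12 = 0·-167 + 4·1 + -2·-36 + 3·-2 = 70
  a_13 = 0·70 + 4·-167 + -2·1 + 3·-36 = -778
  a_14 = 0·-778 + 4·70 + -2·-167 + 3·1 = 617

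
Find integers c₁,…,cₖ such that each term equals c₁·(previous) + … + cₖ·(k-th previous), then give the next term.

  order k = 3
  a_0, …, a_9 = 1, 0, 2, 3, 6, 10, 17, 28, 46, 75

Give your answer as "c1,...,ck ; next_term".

2,0,-1 ; 122

  a_3 = 2·2 + 0·0 + -1·1 = 3
  a_4 = 2·3 + 0·2 + -1·0 = 6
  a_5 = 2·6 + 0·3 + -1·2 = 10
  a_6 = 2·10 + 0·6 + -1·3 = 17
  a_7 = 2·17 + 0·10 + -1·6 = 28
  a_8 = 2·28 + 0·17 + -1·10 = 46
  a_9 = 2·46 + 0·28 + -1·17 = 75
  a_10 = 2·75 + 0·46 + -1·28 = 122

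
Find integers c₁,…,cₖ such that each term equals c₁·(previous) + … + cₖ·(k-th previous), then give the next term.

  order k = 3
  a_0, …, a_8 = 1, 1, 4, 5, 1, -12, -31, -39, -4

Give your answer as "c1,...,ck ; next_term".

  a_3 = 2·4 + -2·1 + -1·1 = 5
  a_4 = 2·5 + -2·4 + -1·1 = 1
  a_5 = 2·1 + -2·5 + -1·4 = -12
  a_6 = 2·-12 + -2·1 + -1·5 = -31
  a_7 = 2·-31 + -2·-12 + -1·1 = -39
  a_8 = 2·-39 + -2·-31 + -1·-12 = -4
  a_9 = 2·-4 + -2·-39 + -1·-31 = 101

2,-2,-1 ; 101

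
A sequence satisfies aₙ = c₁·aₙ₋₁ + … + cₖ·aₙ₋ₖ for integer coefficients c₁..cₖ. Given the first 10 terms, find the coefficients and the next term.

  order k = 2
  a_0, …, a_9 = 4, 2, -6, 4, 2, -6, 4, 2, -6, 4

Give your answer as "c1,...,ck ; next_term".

-1,-1 ; 2

  a_2 = -1·2 + -1·4 = -6
  a_3 = -1·-6 + -1·2 = 4
  a_4 = -1·4 + -1·-6 = 2
  a_5 = -1·2 + -1·4 = -6
  a_6 = -1·-6 + -1·2 = 4
  a_7 = -1·4 + -1·-6 = 2
  a_8 = -1·2 + -1·4 = -6
  a_9 = -1·-6 + -1·2 = 4
  a_10 = -1·4 + -1·-6 = 2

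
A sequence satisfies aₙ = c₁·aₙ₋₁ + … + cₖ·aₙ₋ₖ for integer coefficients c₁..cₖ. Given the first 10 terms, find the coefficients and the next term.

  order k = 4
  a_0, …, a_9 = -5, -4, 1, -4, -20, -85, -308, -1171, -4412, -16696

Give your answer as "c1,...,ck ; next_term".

  a_4 = 3·-4 + 3·1 + -1·-4 + 3·-5 = -20
  a_5 = 3·-20 + 3·-4 + -1·1 + 3·-4 = -85
  a_6 = 3·-85 + 3·-20 + -1·-4 + 3·1 = -308
  a_7 = 3·-308 + 3·-85 + -1·-20 + 3·-4 = -1171
  a_8 = 3·-1171 + 3·-308 + -1·-85 + 3·-20 = -4412
  a_9 = 3·-4412 + 3·-1171 + -1·-308 + 3·-85 = -16696
  a_10 = 3·-16696 + 3·-4412 + -1·-1171 + 3·-308 = -63077

3,3,-1,3 ; -63077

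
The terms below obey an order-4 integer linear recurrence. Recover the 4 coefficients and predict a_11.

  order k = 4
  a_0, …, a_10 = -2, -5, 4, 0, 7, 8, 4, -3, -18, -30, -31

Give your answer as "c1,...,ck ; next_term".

  a_4 = 1·0 + 0·4 + -1·-5 + -1·-2 = 7
  a_5 = 1·7 + 0·0 + -1·4 + -1·-5 = 8
  a_6 = 1·8 + 0·7 + -1·0 + -1·4 = 4
  a_7 = 1·4 + 0·8 + -1·7 + -1·0 = -3
  a_8 = 1·-3 + 0·4 + -1·8 + -1·7 = -18
  a_9 = 1·-18 + 0·-3 + -1·4 + -1·8 = -30
  a_10 = 1·-30 + 0·-18 + -1·-3 + -1·4 = -31
  a_11 = 1·-31 + 0·-30 + -1·-18 + -1·-3 = -10

1,0,-1,-1 ; -10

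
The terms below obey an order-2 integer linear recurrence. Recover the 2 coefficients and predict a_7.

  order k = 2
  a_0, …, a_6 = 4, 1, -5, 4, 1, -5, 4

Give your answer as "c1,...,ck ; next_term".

-1,-1 ; 1

  a_2 = -1·1 + -1·4 = -5
  a_3 = -1·-5 + -1·1 = 4
  a_4 = -1·4 + -1·-5 = 1
  a_5 = -1·1 + -1·4 = -5
  a_6 = -1·-5 + -1·1 = 4
  a_7 = -1·4 + -1·-5 = 1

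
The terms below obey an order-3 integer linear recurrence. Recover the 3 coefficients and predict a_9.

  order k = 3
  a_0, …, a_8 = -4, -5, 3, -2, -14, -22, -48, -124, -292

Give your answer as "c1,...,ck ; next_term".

2,0,2 ; -680

  a_3 = 2·3 + 0·-5 + 2·-4 = -2
  a_4 = 2·-2 + 0·3 + 2·-5 = -14
  a_5 = 2·-14 + 0·-2 + 2·3 = -22
  a_6 = 2·-22 + 0·-14 + 2·-2 = -48
  a_7 = 2·-48 + 0·-22 + 2·-14 = -124
  a_8 = 2·-124 + 0·-48 + 2·-22 = -292
  a_9 = 2·-292 + 0·-124 + 2·-48 = -680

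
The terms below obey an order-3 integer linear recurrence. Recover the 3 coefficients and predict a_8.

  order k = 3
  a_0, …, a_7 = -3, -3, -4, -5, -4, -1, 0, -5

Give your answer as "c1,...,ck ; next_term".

  a_3 = 2·-4 + -3·-3 + 2·-3 = -5
  a_4 = 2·-5 + -3·-4 + 2·-3 = -4
  a_5 = 2·-4 + -3·-5 + 2·-4 = -1
  a_6 = 2·-1 + -3·-4 + 2·-5 = 0
  a_7 = 2·0 + -3·-1 + 2·-4 = -5
  a_8 = 2·-5 + -3·0 + 2·-1 = -12

2,-3,2 ; -12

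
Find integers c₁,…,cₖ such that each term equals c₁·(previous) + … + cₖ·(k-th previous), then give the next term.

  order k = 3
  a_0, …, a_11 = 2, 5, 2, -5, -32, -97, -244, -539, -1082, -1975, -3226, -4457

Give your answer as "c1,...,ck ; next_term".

  a_3 = 3·2 + -1·5 + -3·2 = -5
  a_4 = 3·-5 + -1·2 + -3·5 = -32
  a_5 = 3·-32 + -1·-5 + -3·2 = -97
  a_6 = 3·-97 + -1·-32 + -3·-5 = -244
  a_7 = 3·-244 + -1·-97 + -3·-32 = -539
  a_8 = 3·-539 + -1·-244 + -3·-97 = -1082
  a_9 = 3·-1082 + -1·-539 + -3·-244 = -1975
  a_10 = 3·-1975 + -1·-1082 + -3·-539 = -3226
  a_11 = 3·-3226 + -1·-1975 + -3·-1082 = -4457
  a_12 = 3·-4457 + -1·-3226 + -3·-1975 = -4220

3,-1,-3 ; -4220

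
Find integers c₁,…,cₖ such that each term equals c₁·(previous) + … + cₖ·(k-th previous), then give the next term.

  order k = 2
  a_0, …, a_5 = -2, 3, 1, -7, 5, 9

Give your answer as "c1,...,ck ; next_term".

-1,-2 ; -19

  a_2 = -1·3 + -2·-2 = 1
  a_3 = -1·1 + -2·3 = -7
  a_4 = -1·-7 + -2·1 = 5
  a_5 = -1·5 + -2·-7 = 9
  a_6 = -1·9 + -2·5 = -19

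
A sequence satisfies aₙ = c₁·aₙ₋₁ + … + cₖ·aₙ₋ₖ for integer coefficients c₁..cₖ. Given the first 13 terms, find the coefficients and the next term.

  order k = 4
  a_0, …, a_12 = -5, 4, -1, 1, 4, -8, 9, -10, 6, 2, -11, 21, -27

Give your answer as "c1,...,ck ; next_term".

-1,0,0,-1 ; 25

  a_4 = -1·1 + 0·-1 + 0·4 + -1·-5 = 4
  a_5 = -1·4 + 0·1 + 0·-1 + -1·4 = -8
  a_6 = -1·-8 + 0·4 + 0·1 + -1·-1 = 9
  a_7 = -1·9 + 0·-8 + 0·4 + -1·1 = -10
  a_8 = -1·-10 + 0·9 + 0·-8 + -1·4 = 6
  a_9 = -1·6 + 0·-10 + 0·9 + -1·-8 = 2
  a_10 = -1·2 + 0·6 + 0·-10 + -1·9 = -11
  a_11 = -1·-11 + 0·2 + 0·6 + -1·-10 = 21
  a_12 = -1·21 + 0·-11 + 0·2 + -1·6 = -27
  a_13 = -1·-27 + 0·21 + 0·-11 + -1·2 = 25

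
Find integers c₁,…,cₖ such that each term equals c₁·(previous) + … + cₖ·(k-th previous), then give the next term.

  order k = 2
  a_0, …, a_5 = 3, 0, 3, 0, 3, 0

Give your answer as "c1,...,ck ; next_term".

0,1 ; 3

  a_2 = 0·0 + 1·3 = 3
  a_3 = 0·3 + 1·0 = 0
  a_4 = 0·0 + 1·3 = 3
  a_5 = 0·3 + 1·0 = 0
  a_6 = 0·0 + 1·3 = 3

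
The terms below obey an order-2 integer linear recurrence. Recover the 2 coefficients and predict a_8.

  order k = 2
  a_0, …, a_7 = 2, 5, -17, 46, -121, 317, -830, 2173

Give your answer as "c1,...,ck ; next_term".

  a_2 = -3·5 + -1·2 = -17
  a_3 = -3·-17 + -1·5 = 46
  a_4 = -3·46 + -1·-17 = -121
  a_5 = -3·-121 + -1·46 = 317
  a_6 = -3·317 + -1·-121 = -830
  a_7 = -3·-830 + -1·317 = 2173
  a_8 = -3·2173 + -1·-830 = -5689

-3,-1 ; -5689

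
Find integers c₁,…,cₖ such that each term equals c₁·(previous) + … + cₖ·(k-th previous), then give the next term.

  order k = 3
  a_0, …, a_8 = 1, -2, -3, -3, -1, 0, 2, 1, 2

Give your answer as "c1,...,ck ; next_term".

  a_3 = 0·-3 + 1·-2 + -1·1 = -3
  a_4 = 0·-3 + 1·-3 + -1·-2 = -1
  a_5 = 0·-1 + 1·-3 + -1·-3 = 0
  a_6 = 0·0 + 1·-1 + -1·-3 = 2
  a_7 = 0·2 + 1·0 + -1·-1 = 1
  a_8 = 0·1 + 1·2 + -1·0 = 2
  a_9 = 0·2 + 1·1 + -1·2 = -1

0,1,-1 ; -1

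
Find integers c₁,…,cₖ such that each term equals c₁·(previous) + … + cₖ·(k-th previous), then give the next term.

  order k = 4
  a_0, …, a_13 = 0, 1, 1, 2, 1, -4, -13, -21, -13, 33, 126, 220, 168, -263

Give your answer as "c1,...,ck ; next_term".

2,-2,-1,-1 ; -1208

  a_4 = 2·2 + -2·1 + -1·1 + -1·0 = 1
  a_5 = 2·1 + -2·2 + -1·1 + -1·1 = -4
  a_6 = 2·-4 + -2·1 + -1·2 + -1·1 = -13
  a_7 = 2·-13 + -2·-4 + -1·1 + -1·2 = -21
  a_8 = 2·-21 + -2·-13 + -1·-4 + -1·1 = -13
  a_9 = 2·-13 + -2·-21 + -1·-13 + -1·-4 = 33
  a_10 = 2·33 + -2·-13 + -1·-21 + -1·-13 = 126
  a_11 = 2·126 + -2·33 + -1·-13 + -1·-21 = 220
  a_12 = 2·220 + -2·126 + -1·33 + -1·-13 = 168
  a_13 = 2·168 + -2·220 + -1·126 + -1·33 = -263
  a_14 = 2·-263 + -2·168 + -1·220 + -1·126 = -1208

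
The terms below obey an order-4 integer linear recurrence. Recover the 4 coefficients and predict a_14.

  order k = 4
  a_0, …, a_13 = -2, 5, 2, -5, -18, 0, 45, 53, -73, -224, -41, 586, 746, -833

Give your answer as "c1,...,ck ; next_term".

  a_4 = 1·-5 + -2·2 + -1·5 + 2·-2 = -18
  a_5 = 1·-18 + -2·-5 + -1·2 + 2·5 = 0
  a_6 = 1·0 + -2·-18 + -1·-5 + 2·2 = 45
  a_7 = 1·45 + -2·0 + -1·-18 + 2·-5 = 53
  a_8 = 1·53 + -2·45 + -1·0 + 2·-18 = -73
  a_9 = 1·-73 + -2·53 + -1·45 + 2·0 = -224
  a_10 = 1·-224 + -2·-73 + -1·53 + 2·45 = -41
  a_11 = 1·-41 + -2·-224 + -1·-73 + 2·53 = 586
  a_12 = 1·586 + -2·-41 + -1·-224 + 2·-73 = 746
  a_13 = 1·746 + -2·586 + -1·-41 + 2·-224 = -833
  a_14 = 1·-833 + -2·746 + -1·586 + 2·-41 = -2993

1,-2,-1,2 ; -2993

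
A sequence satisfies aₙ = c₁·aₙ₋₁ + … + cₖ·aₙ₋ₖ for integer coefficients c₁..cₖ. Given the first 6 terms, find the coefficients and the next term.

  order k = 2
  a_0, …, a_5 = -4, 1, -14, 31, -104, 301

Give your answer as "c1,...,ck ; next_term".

-2,3 ; -914

  a_2 = -2·1 + 3·-4 = -14
  a_3 = -2·-14 + 3·1 = 31
  a_4 = -2·31 + 3·-14 = -104
  a_5 = -2·-104 + 3·31 = 301
  a_6 = -2·301 + 3·-104 = -914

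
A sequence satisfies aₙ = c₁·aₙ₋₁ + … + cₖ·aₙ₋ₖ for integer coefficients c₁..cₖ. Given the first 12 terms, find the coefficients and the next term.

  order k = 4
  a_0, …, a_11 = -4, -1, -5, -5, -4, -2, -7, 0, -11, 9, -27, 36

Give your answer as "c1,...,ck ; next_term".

  a_4 = -1·-5 + 1·-5 + 0·-1 + 1·-4 = -4
  a_5 = -1·-4 + 1·-5 + 0·-5 + 1·-1 = -2
  a_6 = -1·-2 + 1·-4 + 0·-5 + 1·-5 = -7
  a_7 = -1·-7 + 1·-2 + 0·-4 + 1·-5 = 0
  a_8 = -1·0 + 1·-7 + 0·-2 + 1·-4 = -11
  a_9 = -1·-11 + 1·0 + 0·-7 + 1·-2 = 9
  a_10 = -1·9 + 1·-11 + 0·0 + 1·-7 = -27
  a_11 = -1·-27 + 1·9 + 0·-11 + 1·0 = 36
  a_12 = -1·36 + 1·-27 + 0·9 + 1·-11 = -74

-1,1,0,1 ; -74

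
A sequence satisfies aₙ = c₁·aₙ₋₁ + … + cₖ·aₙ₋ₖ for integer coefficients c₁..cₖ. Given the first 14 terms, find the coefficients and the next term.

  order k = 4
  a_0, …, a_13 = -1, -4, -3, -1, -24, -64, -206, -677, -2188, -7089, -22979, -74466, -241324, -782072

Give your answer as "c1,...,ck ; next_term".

2,3,3,1 ; -2534493

  a_4 = 2·-1 + 3·-3 + 3·-4 + 1·-1 = -24
  a_5 = 2·-24 + 3·-1 + 3·-3 + 1·-4 = -64
  a_6 = 2·-64 + 3·-24 + 3·-1 + 1·-3 = -206
  a_7 = 2·-206 + 3·-64 + 3·-24 + 1·-1 = -677
  a_8 = 2·-677 + 3·-206 + 3·-64 + 1·-24 = -2188
  a_9 = 2·-2188 + 3·-677 + 3·-206 + 1·-64 = -7089
  a_10 = 2·-7089 + 3·-2188 + 3·-677 + 1·-206 = -22979
  a_11 = 2·-22979 + 3·-7089 + 3·-2188 + 1·-677 = -74466
  a_12 = 2·-74466 + 3·-22979 + 3·-7089 + 1·-2188 = -241324
  a_13 = 2·-241324 + 3·-74466 + 3·-22979 + 1·-7089 = -782072
  a_14 = 2·-782072 + 3·-241324 + 3·-74466 + 1·-22979 = -2534493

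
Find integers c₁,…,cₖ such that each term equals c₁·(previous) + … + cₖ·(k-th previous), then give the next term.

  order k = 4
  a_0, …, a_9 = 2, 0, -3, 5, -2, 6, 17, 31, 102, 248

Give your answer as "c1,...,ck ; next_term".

2,2,0,-3 ; 649

  a_4 = 2·5 + 2·-3 + 0·0 + -3·2 = -2
  a_5 = 2·-2 + 2·5 + 0·-3 + -3·0 = 6
  a_6 = 2·6 + 2·-2 + 0·5 + -3·-3 = 17
  a_7 = 2·17 + 2·6 + 0·-2 + -3·5 = 31
  a_8 = 2·31 + 2·17 + 0·6 + -3·-2 = 102
  a_9 = 2·102 + 2·31 + 0·17 + -3·6 = 248
  a_10 = 2·248 + 2·102 + 0·31 + -3·17 = 649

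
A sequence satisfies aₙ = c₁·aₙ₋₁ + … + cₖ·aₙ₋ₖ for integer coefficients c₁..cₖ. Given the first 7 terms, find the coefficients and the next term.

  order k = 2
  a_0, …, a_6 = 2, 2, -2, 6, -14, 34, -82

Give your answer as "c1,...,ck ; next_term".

-2,1 ; 198

  a_2 = -2·2 + 1·2 = -2
  a_3 = -2·-2 + 1·2 = 6
  a_4 = -2·6 + 1·-2 = -14
  a_5 = -2·-14 + 1·6 = 34
  a_6 = -2·34 + 1·-14 = -82
  a_7 = -2·-82 + 1·34 = 198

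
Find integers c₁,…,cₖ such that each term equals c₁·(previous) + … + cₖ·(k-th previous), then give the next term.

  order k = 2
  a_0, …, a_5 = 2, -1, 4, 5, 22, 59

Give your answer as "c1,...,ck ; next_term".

  a_2 = 2·-1 + 3·2 = 4
  a_3 = 2·4 + 3·-1 = 5
  a_4 = 2·5 + 3·4 = 22
  a_5 = 2·22 + 3·5 = 59
  a_6 = 2·59 + 3·22 = 184

2,3 ; 184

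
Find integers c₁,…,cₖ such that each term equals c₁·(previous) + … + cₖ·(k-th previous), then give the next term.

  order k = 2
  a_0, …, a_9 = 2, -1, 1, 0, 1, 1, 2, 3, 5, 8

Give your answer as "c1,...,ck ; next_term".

  a_2 = 1·-1 + 1·2 = 1
  a_3 = 1·1 + 1·-1 = 0
  a_4 = 1·0 + 1·1 = 1
  a_5 = 1·1 + 1·0 = 1
  a_6 = 1·1 + 1·1 = 2
  a_7 = 1·2 + 1·1 = 3
  a_8 = 1·3 + 1·2 = 5
  a_9 = 1·5 + 1·3 = 8
  a_10 = 1·8 + 1·5 = 13

1,1 ; 13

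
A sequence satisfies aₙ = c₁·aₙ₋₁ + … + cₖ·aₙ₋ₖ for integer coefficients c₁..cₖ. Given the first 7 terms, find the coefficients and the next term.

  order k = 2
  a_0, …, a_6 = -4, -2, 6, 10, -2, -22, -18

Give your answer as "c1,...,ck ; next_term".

  a_2 = 1·-2 + -2·-4 = 6
  a_3 = 1·6 + -2·-2 = 10
  a_4 = 1·10 + -2·6 = -2
  a_5 = 1·-2 + -2·10 = -22
  a_6 = 1·-22 + -2·-2 = -18
  a_7 = 1·-18 + -2·-22 = 26

1,-2 ; 26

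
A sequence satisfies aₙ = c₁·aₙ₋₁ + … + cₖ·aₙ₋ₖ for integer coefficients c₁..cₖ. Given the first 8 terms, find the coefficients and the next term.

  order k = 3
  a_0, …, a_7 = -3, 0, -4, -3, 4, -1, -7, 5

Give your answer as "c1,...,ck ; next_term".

0,-1,1 ; 6

  a_3 = 0·-4 + -1·0 + 1·-3 = -3
  a_4 = 0·-3 + -1·-4 + 1·0 = 4
  a_5 = 0·4 + -1·-3 + 1·-4 = -1
  a_6 = 0·-1 + -1·4 + 1·-3 = -7
  a_7 = 0·-7 + -1·-1 + 1·4 = 5
  a_8 = 0·5 + -1·-7 + 1·-1 = 6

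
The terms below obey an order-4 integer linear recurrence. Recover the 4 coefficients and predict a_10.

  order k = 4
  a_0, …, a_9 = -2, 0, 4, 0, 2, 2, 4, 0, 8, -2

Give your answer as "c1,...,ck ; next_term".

-1,1,1,1 ; 14

  a_4 = -1·0 + 1·4 + 1·0 + 1·-2 = 2
  a_5 = -1·2 + 1·0 + 1·4 + 1·0 = 2
  a_6 = -1·2 + 1·2 + 1·0 + 1·4 = 4
  a_7 = -1·4 + 1·2 + 1·2 + 1·0 = 0
  a_8 = -1·0 + 1·4 + 1·2 + 1·2 = 8
  a_9 = -1·8 + 1·0 + 1·4 + 1·2 = -2
  a_10 = -1·-2 + 1·8 + 1·0 + 1·4 = 14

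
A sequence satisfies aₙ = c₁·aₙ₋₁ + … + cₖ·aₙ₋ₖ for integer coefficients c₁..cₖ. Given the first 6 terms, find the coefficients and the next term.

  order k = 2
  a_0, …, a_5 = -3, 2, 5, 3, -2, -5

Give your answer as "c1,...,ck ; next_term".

  a_2 = 1·2 + -1·-3 = 5
  a_3 = 1·5 + -1·2 = 3
  a_4 = 1·3 + -1·5 = -2
  a_5 = 1·-2 + -1·3 = -5
  a_6 = 1·-5 + -1·-2 = -3

1,-1 ; -3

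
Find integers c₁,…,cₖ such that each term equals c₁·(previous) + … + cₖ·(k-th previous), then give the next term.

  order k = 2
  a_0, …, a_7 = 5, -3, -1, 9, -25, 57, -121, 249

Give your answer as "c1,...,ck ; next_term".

-3,-2 ; -505

  a_2 = -3·-3 + -2·5 = -1
  a_3 = -3·-1 + -2·-3 = 9
  a_4 = -3·9 + -2·-1 = -25
  a_5 = -3·-25 + -2·9 = 57
  a_6 = -3·57 + -2·-25 = -121
  a_7 = -3·-121 + -2·57 = 249
  a_8 = -3·249 + -2·-121 = -505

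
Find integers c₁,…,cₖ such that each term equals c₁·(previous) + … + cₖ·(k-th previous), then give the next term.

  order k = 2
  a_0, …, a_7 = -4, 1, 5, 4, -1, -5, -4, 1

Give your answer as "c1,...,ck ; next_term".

1,-1 ; 5

  a_2 = 1·1 + -1·-4 = 5
  a_3 = 1·5 + -1·1 = 4
  a_4 = 1·4 + -1·5 = -1
  a_5 = 1·-1 + -1·4 = -5
  a_6 = 1·-5 + -1·-1 = -4
  a_7 = 1·-4 + -1·-5 = 1
  a_8 = 1·1 + -1·-4 = 5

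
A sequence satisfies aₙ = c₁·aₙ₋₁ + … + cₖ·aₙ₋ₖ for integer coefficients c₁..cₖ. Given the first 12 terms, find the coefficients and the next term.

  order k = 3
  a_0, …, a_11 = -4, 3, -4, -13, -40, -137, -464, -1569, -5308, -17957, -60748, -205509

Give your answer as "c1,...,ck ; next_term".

  a_3 = 3·-4 + 1·3 + 1·-4 = -13
  a_4 = 3·-13 + 1·-4 + 1·3 = -40
  a_5 = 3·-40 + 1·-13 + 1·-4 = -137
  a_6 = 3·-137 + 1·-40 + 1·-13 = -464
  a_7 = 3·-464 + 1·-137 + 1·-40 = -1569
  a_8 = 3·-1569 + 1·-464 + 1·-137 = -5308
  a_9 = 3·-5308 + 1·-1569 + 1·-464 = -17957
  a_10 = 3·-17957 + 1·-5308 + 1·-1569 = -60748
  a_11 = 3·-60748 + 1·-17957 + 1·-5308 = -205509
  a_12 = 3·-205509 + 1·-60748 + 1·-17957 = -695232

3,1,1 ; -695232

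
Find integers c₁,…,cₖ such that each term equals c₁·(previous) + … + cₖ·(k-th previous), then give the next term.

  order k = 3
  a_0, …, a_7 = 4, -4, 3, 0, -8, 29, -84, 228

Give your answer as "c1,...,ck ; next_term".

  a_3 = -4·3 + -4·-4 + -1·4 = 0
  a_4 = -4·0 + -4·3 + -1·-4 = -8
  a_5 = -4·-8 + -4·0 + -1·3 = 29
  a_6 = -4·29 + -4·-8 + -1·0 = -84
  a_7 = -4·-84 + -4·29 + -1·-8 = 228
  a_8 = -4·228 + -4·-84 + -1·29 = -605

-4,-4,-1 ; -605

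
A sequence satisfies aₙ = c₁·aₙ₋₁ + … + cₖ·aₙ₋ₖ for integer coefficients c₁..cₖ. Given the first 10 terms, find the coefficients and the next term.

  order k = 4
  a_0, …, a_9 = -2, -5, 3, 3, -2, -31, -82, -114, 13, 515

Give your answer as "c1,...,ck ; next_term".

3,-4,-1,2 ; 1443

  a_4 = 3·3 + -4·3 + -1·-5 + 2·-2 = -2
  a_5 = 3·-2 + -4·3 + -1·3 + 2·-5 = -31
  a_6 = 3·-31 + -4·-2 + -1·3 + 2·3 = -82
  a_7 = 3·-82 + -4·-31 + -1·-2 + 2·3 = -114
  a_8 = 3·-114 + -4·-82 + -1·-31 + 2·-2 = 13
  a_9 = 3·13 + -4·-114 + -1·-82 + 2·-31 = 515
  a_10 = 3·515 + -4·13 + -1·-114 + 2·-82 = 1443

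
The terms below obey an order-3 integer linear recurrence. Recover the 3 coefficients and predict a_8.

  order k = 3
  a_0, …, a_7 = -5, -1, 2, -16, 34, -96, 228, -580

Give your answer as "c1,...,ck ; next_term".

-2,2,2 ; 1424

  a_3 = -2·2 + 2·-1 + 2·-5 = -16
  a_4 = -2·-16 + 2·2 + 2·-1 = 34
  a_5 = -2·34 + 2·-16 + 2·2 = -96
  a_6 = -2·-96 + 2·34 + 2·-16 = 228
  a_7 = -2·228 + 2·-96 + 2·34 = -580
  a_8 = -2·-580 + 2·228 + 2·-96 = 1424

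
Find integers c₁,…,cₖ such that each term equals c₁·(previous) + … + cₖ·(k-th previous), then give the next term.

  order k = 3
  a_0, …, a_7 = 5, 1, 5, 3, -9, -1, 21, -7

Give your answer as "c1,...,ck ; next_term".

0,-2,1 ; -43

  a_3 = 0·5 + -2·1 + 1·5 = 3
  a_4 = 0·3 + -2·5 + 1·1 = -9
  a_5 = 0·-9 + -2·3 + 1·5 = -1
  a_6 = 0·-1 + -2·-9 + 1·3 = 21
  a_7 = 0·21 + -2·-1 + 1·-9 = -7
  a_8 = 0·-7 + -2·21 + 1·-1 = -43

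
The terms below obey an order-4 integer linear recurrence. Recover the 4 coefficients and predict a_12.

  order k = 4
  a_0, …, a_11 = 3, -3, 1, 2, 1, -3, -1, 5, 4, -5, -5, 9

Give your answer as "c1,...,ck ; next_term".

1,-1,1,1 ; 13

  a_4 = 1·2 + -1·1 + 1·-3 + 1·3 = 1
  a_5 = 1·1 + -1·2 + 1·1 + 1·-3 = -3
  a_6 = 1·-3 + -1·1 + 1·2 + 1·1 = -1
  a_7 = 1·-1 + -1·-3 + 1·1 + 1·2 = 5
  a_8 = 1·5 + -1·-1 + 1·-3 + 1·1 = 4
  a_9 = 1·4 + -1·5 + 1·-1 + 1·-3 = -5
  a_10 = 1·-5 + -1·4 + 1·5 + 1·-1 = -5
  a_11 = 1·-5 + -1·-5 + 1·4 + 1·5 = 9
  a_12 = 1·9 + -1·-5 + 1·-5 + 1·4 = 13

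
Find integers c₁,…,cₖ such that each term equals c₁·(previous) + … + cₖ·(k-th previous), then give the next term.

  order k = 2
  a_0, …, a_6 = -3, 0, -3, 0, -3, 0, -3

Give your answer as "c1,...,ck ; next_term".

  a_2 = 0·0 + 1·-3 = -3
  a_3 = 0·-3 + 1·0 = 0
  a_4 = 0·0 + 1·-3 = -3
  a_5 = 0·-3 + 1·0 = 0
  a_6 = 0·0 + 1·-3 = -3
  a_7 = 0·-3 + 1·0 = 0

0,1 ; 0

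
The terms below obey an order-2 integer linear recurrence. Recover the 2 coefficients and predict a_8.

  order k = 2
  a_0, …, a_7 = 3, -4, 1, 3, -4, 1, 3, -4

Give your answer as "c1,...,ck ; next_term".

-1,-1 ; 1

  a_2 = -1·-4 + -1·3 = 1
  a_3 = -1·1 + -1·-4 = 3
  a_4 = -1·3 + -1·1 = -4
  a_5 = -1·-4 + -1·3 = 1
  a_6 = -1·1 + -1·-4 = 3
  a_7 = -1·3 + -1·1 = -4
  a_8 = -1·-4 + -1·3 = 1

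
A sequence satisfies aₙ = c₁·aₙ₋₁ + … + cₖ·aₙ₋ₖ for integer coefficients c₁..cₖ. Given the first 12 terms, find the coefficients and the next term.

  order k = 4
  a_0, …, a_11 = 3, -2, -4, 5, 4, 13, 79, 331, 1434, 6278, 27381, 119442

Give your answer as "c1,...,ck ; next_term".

  a_4 = 4·5 + 1·-4 + 3·-2 + -2·3 = 4
  a_5 = 4·4 + 1·5 + 3·-4 + -2·-2 = 13
  a_6 = 4·13 + 1·4 + 3·5 + -2·-4 = 79
  a_7 = 4·79 + 1·13 + 3·4 + -2·5 = 331
  a_8 = 4·331 + 1·79 + 3·13 + -2·4 = 1434
  a_9 = 4·1434 + 1·331 + 3·79 + -2·13 = 6278
  a_10 = 4·6278 + 1·1434 + 3·331 + -2·79 = 27381
  a_11 = 4·27381 + 1·6278 + 3·1434 + -2·331 = 119442
  a_12 = 4·119442 + 1·27381 + 3·6278 + -2·1434 = 521115

4,1,3,-2 ; 521115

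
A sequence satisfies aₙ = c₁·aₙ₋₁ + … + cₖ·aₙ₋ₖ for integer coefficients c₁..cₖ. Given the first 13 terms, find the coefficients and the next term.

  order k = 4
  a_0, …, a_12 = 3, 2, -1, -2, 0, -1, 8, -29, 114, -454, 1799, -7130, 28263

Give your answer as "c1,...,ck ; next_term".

-3,3,-3,1 ; -112030

  a_4 = -3·-2 + 3·-1 + -3·2 + 1·3 = 0
  a_5 = -3·0 + 3·-2 + -3·-1 + 1·2 = -1
  a_6 = -3·-1 + 3·0 + -3·-2 + 1·-1 = 8
  a_7 = -3·8 + 3·-1 + -3·0 + 1·-2 = -29
  a_8 = -3·-29 + 3·8 + -3·-1 + 1·0 = 114
  a_9 = -3·114 + 3·-29 + -3·8 + 1·-1 = -454
  a_10 = -3·-454 + 3·114 + -3·-29 + 1·8 = 1799
  a_11 = -3·1799 + 3·-454 + -3·114 + 1·-29 = -7130
  a_12 = -3·-7130 + 3·1799 + -3·-454 + 1·114 = 28263
  a_13 = -3·28263 + 3·-7130 + -3·1799 + 1·-454 = -112030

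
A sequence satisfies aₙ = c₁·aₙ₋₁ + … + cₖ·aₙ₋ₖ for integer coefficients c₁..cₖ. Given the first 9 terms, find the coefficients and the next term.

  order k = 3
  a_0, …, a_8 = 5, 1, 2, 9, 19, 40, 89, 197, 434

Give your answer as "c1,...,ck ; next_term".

2,0,1 ; 957

  a_3 = 2·2 + 0·1 + 1·5 = 9
  a_4 = 2·9 + 0·2 + 1·1 = 19
  a_5 = 2·19 + 0·9 + 1·2 = 40
  a_6 = 2·40 + 0·19 + 1·9 = 89
  a_7 = 2·89 + 0·40 + 1·19 = 197
  a_8 = 2·197 + 0·89 + 1·40 = 434
  a_9 = 2·434 + 0·197 + 1·89 = 957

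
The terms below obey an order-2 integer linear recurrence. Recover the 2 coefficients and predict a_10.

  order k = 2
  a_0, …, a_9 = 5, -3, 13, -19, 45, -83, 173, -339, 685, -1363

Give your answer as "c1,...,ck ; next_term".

  a_2 = -1·-3 + 2·5 = 13
  a_3 = -1·13 + 2·-3 = -19
  a_4 = -1·-19 + 2·13 = 45
  a_5 = -1·45 + 2·-19 = -83
  a_6 = -1·-83 + 2·45 = 173
  a_7 = -1·173 + 2·-83 = -339
  a_8 = -1·-339 + 2·173 = 685
  a_9 = -1·685 + 2·-339 = -1363
  a_10 = -1·-1363 + 2·685 = 2733

-1,2 ; 2733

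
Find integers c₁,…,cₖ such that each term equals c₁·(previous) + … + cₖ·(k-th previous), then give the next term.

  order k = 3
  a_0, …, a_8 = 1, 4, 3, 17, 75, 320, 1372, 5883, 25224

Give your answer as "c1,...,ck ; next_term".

4,1,1 ; 108151

  a_3 = 4·3 + 1·4 + 1·1 = 17
  a_4 = 4·17 + 1·3 + 1·4 = 75
  a_5 = 4·75 + 1·17 + 1·3 = 320
  a_6 = 4·320 + 1·75 + 1·17 = 1372
  a_7 = 4·1372 + 1·320 + 1·75 = 5883
  a_8 = 4·5883 + 1·1372 + 1·320 = 25224
  a_9 = 4·25224 + 1·5883 + 1·1372 = 108151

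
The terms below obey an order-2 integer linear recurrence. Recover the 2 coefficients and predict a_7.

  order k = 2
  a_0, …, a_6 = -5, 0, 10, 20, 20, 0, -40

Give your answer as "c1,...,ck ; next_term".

  a_2 = 2·0 + -2·-5 = 10
  a_3 = 2·10 + -2·0 = 20
  a_4 = 2·20 + -2·10 = 20
  a_5 = 2·20 + -2·20 = 0
  a_6 = 2·0 + -2·20 = -40
  a_7 = 2·-40 + -2·0 = -80

2,-2 ; -80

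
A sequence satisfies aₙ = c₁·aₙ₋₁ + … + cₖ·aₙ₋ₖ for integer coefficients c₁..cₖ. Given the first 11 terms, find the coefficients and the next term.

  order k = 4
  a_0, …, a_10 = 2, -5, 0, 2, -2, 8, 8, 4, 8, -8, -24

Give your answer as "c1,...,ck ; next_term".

  a_4 = 1·2 + 0·0 + 0·-5 + -2·2 = -2
  a_5 = 1·-2 + 0·2 + 0·0 + -2·-5 = 8
  a_6 = 1·8 + 0·-2 + 0·2 + -2·0 = 8
  a_7 = 1·8 + 0·8 + 0·-2 + -2·2 = 4
  a_8 = 1·4 + 0·8 + 0·8 + -2·-2 = 8
  a_9 = 1·8 + 0·4 + 0·8 + -2·8 = -8
  a_10 = 1·-8 + 0·8 + 0·4 + -2·8 = -24
  a_11 = 1·-24 + 0·-8 + 0·8 + -2·4 = -32

1,0,0,-2 ; -32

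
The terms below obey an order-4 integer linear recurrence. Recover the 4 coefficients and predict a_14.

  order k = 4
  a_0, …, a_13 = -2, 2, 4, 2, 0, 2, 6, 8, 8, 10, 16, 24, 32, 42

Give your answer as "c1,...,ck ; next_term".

1,0,0,1 ; 58

  a_4 = 1·2 + 0·4 + 0·2 + 1·-2 = 0
  a_5 = 1·0 + 0·2 + 0·4 + 1·2 = 2
  a_6 = 1·2 + 0·0 + 0·2 + 1·4 = 6
  a_7 = 1·6 + 0·2 + 0·0 + 1·2 = 8
  a_8 = 1·8 + 0·6 + 0·2 + 1·0 = 8
  a_9 = 1·8 + 0·8 + 0·6 + 1·2 = 10
  a_10 = 1·10 + 0·8 + 0·8 + 1·6 = 16
  a_11 = 1·16 + 0·10 + 0·8 + 1·8 = 24
  a_12 = 1·24 + 0·16 + 0·10 + 1·8 = 32
  a_13 = 1·32 + 0·24 + 0·16 + 1·10 = 42
  a_14 = 1·42 + 0·32 + 0·24 + 1·16 = 58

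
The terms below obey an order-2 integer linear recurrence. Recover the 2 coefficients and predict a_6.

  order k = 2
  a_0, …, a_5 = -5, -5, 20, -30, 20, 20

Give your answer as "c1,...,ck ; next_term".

  a_2 = -2·-5 + -2·-5 = 20
  a_3 = -2·20 + -2·-5 = -30
  a_4 = -2·-30 + -2·20 = 20
  a_5 = -2·20 + -2·-30 = 20
  a_6 = -2·20 + -2·20 = -80

-2,-2 ; -80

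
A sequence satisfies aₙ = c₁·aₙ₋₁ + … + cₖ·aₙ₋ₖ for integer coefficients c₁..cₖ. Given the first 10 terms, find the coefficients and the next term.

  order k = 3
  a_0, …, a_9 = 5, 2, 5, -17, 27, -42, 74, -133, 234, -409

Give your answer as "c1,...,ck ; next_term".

-2,-1,-1 ; 717

  a_3 = -2·5 + -1·2 + -1·5 = -17
  a_4 = -2·-17 + -1·5 + -1·2 = 27
  a_5 = -2·27 + -1·-17 + -1·5 = -42
  a_6 = -2·-42 + -1·27 + -1·-17 = 74
  a_7 = -2·74 + -1·-42 + -1·27 = -133
  a_8 = -2·-133 + -1·74 + -1·-42 = 234
  a_9 = -2·234 + -1·-133 + -1·74 = -409
  a_10 = -2·-409 + -1·234 + -1·-133 = 717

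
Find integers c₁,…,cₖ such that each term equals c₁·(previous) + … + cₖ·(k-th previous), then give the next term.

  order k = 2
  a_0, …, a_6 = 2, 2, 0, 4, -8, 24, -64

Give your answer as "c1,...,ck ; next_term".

-2,2 ; 176

  a_2 = -2·2 + 2·2 = 0
  a_3 = -2·0 + 2·2 = 4
  a_4 = -2·4 + 2·0 = -8
  a_5 = -2·-8 + 2·4 = 24
  a_6 = -2·24 + 2·-8 = -64
  a_7 = -2·-64 + 2·24 = 176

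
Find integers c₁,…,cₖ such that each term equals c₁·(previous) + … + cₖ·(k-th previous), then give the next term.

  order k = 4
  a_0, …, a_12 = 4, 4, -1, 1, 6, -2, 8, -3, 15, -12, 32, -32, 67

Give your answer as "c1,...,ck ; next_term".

  a_4 = -1·1 + 1·-1 + 1·4 + 1·4 = 6
  a_5 = -1·6 + 1·1 + 1·-1 + 1·4 = -2
  a_6 = -1·-2 + 1·6 + 1·1 + 1·-1 = 8
  a_7 = -1·8 + 1·-2 + 1·6 + 1·1 = -3
  a_8 = -1·-3 + 1·8 + 1·-2 + 1·6 = 15
  a_9 = -1·15 + 1·-3 + 1·8 + 1·-2 = -12
  a_10 = -1·-12 + 1·15 + 1·-3 + 1·8 = 32
  a_11 = -1·32 + 1·-12 + 1·15 + 1·-3 = -32
  a_12 = -1·-32 + 1·32 + 1·-12 + 1·15 = 67
  a_13 = -1·67 + 1·-32 + 1·32 + 1·-12 = -79

-1,1,1,1 ; -79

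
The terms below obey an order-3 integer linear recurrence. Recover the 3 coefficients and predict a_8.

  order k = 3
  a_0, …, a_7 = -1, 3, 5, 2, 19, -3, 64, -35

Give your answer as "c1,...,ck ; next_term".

-1,3,2 ; 221

  a_3 = -1·5 + 3·3 + 2·-1 = 2
  a_4 = -1·2 + 3·5 + 2·3 = 19
  a_5 = -1·19 + 3·2 + 2·5 = -3
  a_6 = -1·-3 + 3·19 + 2·2 = 64
  a_7 = -1·64 + 3·-3 + 2·19 = -35
  a_8 = -1·-35 + 3·64 + 2·-3 = 221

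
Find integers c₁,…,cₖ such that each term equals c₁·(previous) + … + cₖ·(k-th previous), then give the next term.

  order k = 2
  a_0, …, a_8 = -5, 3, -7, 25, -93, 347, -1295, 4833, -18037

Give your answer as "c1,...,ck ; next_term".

  a_2 = -4·3 + -1·-5 = -7
  a_3 = -4·-7 + -1·3 = 25
  a_4 = -4·25 + -1·-7 = -93
  a_5 = -4·-93 + -1·25 = 347
  a_6 = -4·347 + -1·-93 = -1295
  a_7 = -4·-1295 + -1·347 = 4833
  a_8 = -4·4833 + -1·-1295 = -18037
  a_9 = -4·-18037 + -1·4833 = 67315

-4,-1 ; 67315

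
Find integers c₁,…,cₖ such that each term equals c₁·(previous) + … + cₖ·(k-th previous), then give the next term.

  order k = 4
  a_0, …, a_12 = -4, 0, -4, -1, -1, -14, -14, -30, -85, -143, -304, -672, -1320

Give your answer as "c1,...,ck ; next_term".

  a_4 = 1·-1 + 1·-4 + 3·0 + -1·-4 = -1
  a_5 = 1·-1 + 1·-1 + 3·-4 + -1·0 = -14
  a_6 = 1·-14 + 1·-1 + 3·-1 + -1·-4 = -14
  a_7 = 1·-14 + 1·-14 + 3·-1 + -1·-1 = -30
  a_8 = 1·-30 + 1·-14 + 3·-14 + -1·-1 = -85
  a_9 = 1·-85 + 1·-30 + 3·-14 + -1·-14 = -143
  a_10 = 1·-143 + 1·-85 + 3·-30 + -1·-14 = -304
  a_11 = 1·-304 + 1·-143 + 3·-85 + -1·-30 = -672
  a_12 = 1·-672 + 1·-304 + 3·-143 + -1·-85 = -1320
  a_13 = 1·-1320 + 1·-672 + 3·-304 + -1·-143 = -2761

1,1,3,-1 ; -2761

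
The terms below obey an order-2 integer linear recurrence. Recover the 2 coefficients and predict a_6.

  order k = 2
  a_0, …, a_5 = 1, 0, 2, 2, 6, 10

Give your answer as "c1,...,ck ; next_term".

  a_2 = 1·0 + 2·1 = 2
  a_3 = 1·2 + 2·0 = 2
  a_4 = 1·2 + 2·2 = 6
  a_5 = 1·6 + 2·2 = 10
  a_6 = 1·10 + 2·6 = 22

1,2 ; 22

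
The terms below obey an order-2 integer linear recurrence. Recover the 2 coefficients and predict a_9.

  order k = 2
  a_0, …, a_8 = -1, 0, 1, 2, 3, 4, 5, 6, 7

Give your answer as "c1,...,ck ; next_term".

2,-1 ; 8

  a_2 = 2·0 + -1·-1 = 1
  a_3 = 2·1 + -1·0 = 2
  a_4 = 2·2 + -1·1 = 3
  a_5 = 2·3 + -1·2 = 4
  a_6 = 2·4 + -1·3 = 5
  a_7 = 2·5 + -1·4 = 6
  a_8 = 2·6 + -1·5 = 7
  a_9 = 2·7 + -1·6 = 8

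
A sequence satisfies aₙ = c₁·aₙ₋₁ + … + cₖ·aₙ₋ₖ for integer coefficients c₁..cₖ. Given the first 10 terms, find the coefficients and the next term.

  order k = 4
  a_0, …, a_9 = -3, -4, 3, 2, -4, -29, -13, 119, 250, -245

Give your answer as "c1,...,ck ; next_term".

  a_4 = 1·2 + -4·3 + -3·-4 + 2·-3 = -4
  a_5 = 1·-4 + -4·2 + -3·3 + 2·-4 = -29
  a_6 = 1·-29 + -4·-4 + -3·2 + 2·3 = -13
  a_7 = 1·-13 + -4·-29 + -3·-4 + 2·2 = 119
  a_8 = 1·119 + -4·-13 + -3·-29 + 2·-4 = 250
  a_9 = 1·250 + -4·119 + -3·-13 + 2·-29 = -245
  a_10 = 1·-245 + -4·250 + -3·119 + 2·-13 = -1628

1,-4,-3,2 ; -1628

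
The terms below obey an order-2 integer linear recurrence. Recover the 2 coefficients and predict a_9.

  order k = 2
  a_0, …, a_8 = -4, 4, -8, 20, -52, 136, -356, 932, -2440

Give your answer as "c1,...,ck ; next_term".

  a_2 = -3·4 + -1·-4 = -8
  a_3 = -3·-8 + -1·4 = 20
  a_4 = -3·20 + -1·-8 = -52
  a_5 = -3·-52 + -1·20 = 136
  a_6 = -3·136 + -1·-52 = -356
  a_7 = -3·-356 + -1·136 = 932
  a_8 = -3·932 + -1·-356 = -2440
  a_9 = -3·-2440 + -1·932 = 6388

-3,-1 ; 6388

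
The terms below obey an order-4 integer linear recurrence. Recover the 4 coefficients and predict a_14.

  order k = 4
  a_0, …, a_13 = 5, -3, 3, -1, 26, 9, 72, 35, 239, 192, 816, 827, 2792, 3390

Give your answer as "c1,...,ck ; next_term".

  a_4 = 1·-1 + 2·3 + -2·-3 + 3·5 = 26
  a_5 = 1·26 + 2·-1 + -2·3 + 3·-3 = 9
  a_6 = 1·9 + 2·26 + -2·-1 + 3·3 = 72
  a_7 = 1·72 + 2·9 + -2·26 + 3·-1 = 35
  a_8 = 1·35 + 2·72 + -2·9 + 3·26 = 239
  a_9 = 1·239 + 2·35 + -2·72 + 3·9 = 192
  a_10 = 1·192 + 2·239 + -2·35 + 3·72 = 816
  a_11 = 1·816 + 2·192 + -2·239 + 3·35 = 827
  a_12 = 1·827 + 2·816 + -2·192 + 3·239 = 2792
  a_13 = 1·2792 + 2·827 + -2·816 + 3·192 = 3390
  a_14 = 1·3390 + 2·2792 + -2·827 + 3·816 = 9768

1,2,-2,3 ; 9768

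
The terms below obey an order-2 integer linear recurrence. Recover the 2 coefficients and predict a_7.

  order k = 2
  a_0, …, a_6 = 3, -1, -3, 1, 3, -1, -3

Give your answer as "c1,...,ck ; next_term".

0,-1 ; 1

  a_2 = 0·-1 + -1·3 = -3
  a_3 = 0·-3 + -1·-1 = 1
  a_4 = 0·1 + -1·-3 = 3
  a_5 = 0·3 + -1·1 = -1
  a_6 = 0·-1 + -1·3 = -3
  a_7 = 0·-3 + -1·-1 = 1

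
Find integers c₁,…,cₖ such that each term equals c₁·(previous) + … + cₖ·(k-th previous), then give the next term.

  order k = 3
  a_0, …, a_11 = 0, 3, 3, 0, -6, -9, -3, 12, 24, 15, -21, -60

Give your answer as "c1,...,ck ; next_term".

1,-1,-1 ; -54

  a_3 = 1·3 + -1·3 + -1·0 = 0
  a_4 = 1·0 + -1·3 + -1·3 = -6
  a_5 = 1·-6 + -1·0 + -1·3 = -9
  a_6 = 1·-9 + -1·-6 + -1·0 = -3
  a_7 = 1·-3 + -1·-9 + -1·-6 = 12
  a_8 = 1·12 + -1·-3 + -1·-9 = 24
  a_9 = 1·24 + -1·12 + -1·-3 = 15
  a_10 = 1·15 + -1·24 + -1·12 = -21
  a_11 = 1·-21 + -1·15 + -1·24 = -60
  a_12 = 1·-60 + -1·-21 + -1·15 = -54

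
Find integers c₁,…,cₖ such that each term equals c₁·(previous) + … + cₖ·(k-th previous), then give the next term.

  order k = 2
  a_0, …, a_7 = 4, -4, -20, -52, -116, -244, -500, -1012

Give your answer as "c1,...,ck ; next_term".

3,-2 ; -2036

  a_2 = 3·-4 + -2·4 = -20
  a_3 = 3·-20 + -2·-4 = -52
  a_4 = 3·-52 + -2·-20 = -116
  a_5 = 3·-116 + -2·-52 = -244
  a_6 = 3·-244 + -2·-116 = -500
  a_7 = 3·-500 + -2·-244 = -1012
  a_8 = 3·-1012 + -2·-500 = -2036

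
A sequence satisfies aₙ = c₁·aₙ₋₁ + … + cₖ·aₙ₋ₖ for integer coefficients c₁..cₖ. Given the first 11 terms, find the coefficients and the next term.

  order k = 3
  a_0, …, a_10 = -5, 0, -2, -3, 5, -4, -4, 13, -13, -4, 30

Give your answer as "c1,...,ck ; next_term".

-1,-1,1 ; -39

  a_3 = -1·-2 + -1·0 + 1·-5 = -3
  a_4 = -1·-3 + -1·-2 + 1·0 = 5
  a_5 = -1·5 + -1·-3 + 1·-2 = -4
  a_6 = -1·-4 + -1·5 + 1·-3 = -4
  a_7 = -1·-4 + -1·-4 + 1·5 = 13
  a_8 = -1·13 + -1·-4 + 1·-4 = -13
  a_9 = -1·-13 + -1·13 + 1·-4 = -4
  a_10 = -1·-4 + -1·-13 + 1·13 = 30
  a_11 = -1·30 + -1·-4 + 1·-13 = -39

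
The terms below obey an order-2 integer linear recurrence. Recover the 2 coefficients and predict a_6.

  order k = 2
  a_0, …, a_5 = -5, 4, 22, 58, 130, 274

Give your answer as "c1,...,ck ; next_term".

3,-2 ; 562

  a_2 = 3·4 + -2·-5 = 22
  a_3 = 3·22 + -2·4 = 58
  a_4 = 3·58 + -2·22 = 130
  a_5 = 3·130 + -2·58 = 274
  a_6 = 3·274 + -2·130 = 562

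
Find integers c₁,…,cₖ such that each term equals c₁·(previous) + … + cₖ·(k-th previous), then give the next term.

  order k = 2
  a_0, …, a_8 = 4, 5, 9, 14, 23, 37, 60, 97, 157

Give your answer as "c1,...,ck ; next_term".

1,1 ; 254

  a_2 = 1·5 + 1·4 = 9
  a_3 = 1·9 + 1·5 = 14
  a_4 = 1·14 + 1·9 = 23
  a_5 = 1·23 + 1·14 = 37
  a_6 = 1·37 + 1·23 = 60
  a_7 = 1·60 + 1·37 = 97
  a_8 = 1·97 + 1·60 = 157
  a_9 = 1·157 + 1·97 = 254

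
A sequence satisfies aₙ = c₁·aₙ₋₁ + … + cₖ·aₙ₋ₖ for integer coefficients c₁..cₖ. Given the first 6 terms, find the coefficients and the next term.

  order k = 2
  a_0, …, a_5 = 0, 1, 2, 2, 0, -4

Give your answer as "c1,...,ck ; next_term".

  a_2 = 2·1 + -2·0 = 2
  a_3 = 2·2 + -2·1 = 2
  a_4 = 2·2 + -2·2 = 0
  a_5 = 2·0 + -2·2 = -4
  a_6 = 2·-4 + -2·0 = -8

2,-2 ; -8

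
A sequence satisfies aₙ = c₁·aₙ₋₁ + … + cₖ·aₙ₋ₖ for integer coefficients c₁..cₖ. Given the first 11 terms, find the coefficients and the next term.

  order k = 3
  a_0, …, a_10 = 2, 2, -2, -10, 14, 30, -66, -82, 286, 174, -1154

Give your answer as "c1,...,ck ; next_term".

-1,-4,-2 ; -114

  a_3 = -1·-2 + -4·2 + -2·2 = -10
  a_4 = -1·-10 + -4·-2 + -2·2 = 14
  a_5 = -1·14 + -4·-10 + -2·-2 = 30
  a_6 = -1·30 + -4·14 + -2·-10 = -66
  a_7 = -1·-66 + -4·30 + -2·14 = -82
  a_8 = -1·-82 + -4·-66 + -2·30 = 286
  a_9 = -1·286 + -4·-82 + -2·-66 = 174
  a_10 = -1·174 + -4·286 + -2·-82 = -1154
  a_11 = -1·-1154 + -4·174 + -2·286 = -114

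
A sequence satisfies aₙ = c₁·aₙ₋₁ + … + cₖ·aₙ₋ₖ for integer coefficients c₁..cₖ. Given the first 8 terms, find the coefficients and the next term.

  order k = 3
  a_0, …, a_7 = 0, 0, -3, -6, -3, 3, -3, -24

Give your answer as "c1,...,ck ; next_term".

  a_3 = 2·-3 + -3·0 + 3·0 = -6
  a_4 = 2·-6 + -3·-3 + 3·0 = -3
  a_5 = 2·-3 + -3·-6 + 3·-3 = 3
  a_6 = 2·3 + -3·-3 + 3·-6 = -3
  a_7 = 2·-3 + -3·3 + 3·-3 = -24
  a_8 = 2·-24 + -3·-3 + 3·3 = -30

2,-3,3 ; -30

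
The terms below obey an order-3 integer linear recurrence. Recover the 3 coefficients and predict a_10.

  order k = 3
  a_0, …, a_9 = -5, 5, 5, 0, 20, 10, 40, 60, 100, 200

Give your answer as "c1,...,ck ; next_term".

0,2,2 ; 320

  a_3 = 0·5 + 2·5 + 2·-5 = 0
  a_4 = 0·0 + 2·5 + 2·5 = 20
  a_5 = 0·20 + 2·0 + 2·5 = 10
  a_6 = 0·10 + 2·20 + 2·0 = 40
  a_7 = 0·40 + 2·10 + 2·20 = 60
  a_8 = 0·60 + 2·40 + 2·10 = 100
  a_9 = 0·100 + 2·60 + 2·40 = 200
  a_10 = 0·200 + 2·100 + 2·60 = 320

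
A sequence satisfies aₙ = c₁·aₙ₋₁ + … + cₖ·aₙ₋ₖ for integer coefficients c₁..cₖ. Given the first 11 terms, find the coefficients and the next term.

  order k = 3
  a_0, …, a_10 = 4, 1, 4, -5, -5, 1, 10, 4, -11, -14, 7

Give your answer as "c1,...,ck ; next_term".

  a_3 = 0·4 + -1·1 + -1·4 = -5
  a_4 = 0·-5 + -1·4 + -1·1 = -5
  a_5 = 0·-5 + -1·-5 + -1·4 = 1
  a_6 = 0·1 + -1·-5 + -1·-5 = 10
  a_7 = 0·10 + -1·1 + -1·-5 = 4
  a_8 = 0·4 + -1·10 + -1·1 = -11
  a_9 = 0·-11 + -1·4 + -1·10 = -14
  a_10 = 0·-14 + -1·-11 + -1·4 = 7
  a_11 = 0·7 + -1·-14 + -1·-11 = 25

0,-1,-1 ; 25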